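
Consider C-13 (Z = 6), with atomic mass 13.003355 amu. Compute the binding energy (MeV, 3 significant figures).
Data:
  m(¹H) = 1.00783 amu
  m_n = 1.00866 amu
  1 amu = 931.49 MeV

Σm = 6·m(¹H) + 7·m_n = 6.04698 + 7.06062 = 13.10760 amu
The mass defect is 13.10760 − 13.003355 = 0.104245 amu.
Converting to energy: 0.104245 amu × 931.49 MeV/amu = 97.1032 MeV

97.1 MeV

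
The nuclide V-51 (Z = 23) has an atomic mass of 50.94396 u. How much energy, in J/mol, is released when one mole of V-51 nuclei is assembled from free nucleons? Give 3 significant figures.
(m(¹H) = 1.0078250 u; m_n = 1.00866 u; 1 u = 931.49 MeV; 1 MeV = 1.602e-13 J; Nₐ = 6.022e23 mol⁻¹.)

4.30e+13 J/mol

Z = 23, so N = A − Z = 51 − 23 = 28.
Total constituent mass: 23 × 1.0078250 + 28 × 1.00866 = 51.4224550 u
Δm = 51.4224550 − 50.94396 = 0.4784950 u
Converting to energy: 0.4784950 u × 931.49 MeV/u = 445.713 MeV
Per nucleus in joules: 445.713 MeV × 1.602e-13 J/MeV = 7.1403e-11 J
Per mole: 7.1403e-11 J × 6.022e23 mol⁻¹ = 4.2999e+13 J/mol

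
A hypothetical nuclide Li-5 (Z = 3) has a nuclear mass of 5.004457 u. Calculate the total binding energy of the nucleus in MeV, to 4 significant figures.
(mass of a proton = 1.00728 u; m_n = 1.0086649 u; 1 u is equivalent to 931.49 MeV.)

Mass of separated nucleons = 3(1.00728) + 2(1.0086649) = 3.02184 + 2.0173298 = 5.0391698 u
Mass defect Δm = 5.0391698 − 5.004457 = 0.0347128 u
E_B = 0.0347128 × 931.49 = 32.3346 MeV

32.33 MeV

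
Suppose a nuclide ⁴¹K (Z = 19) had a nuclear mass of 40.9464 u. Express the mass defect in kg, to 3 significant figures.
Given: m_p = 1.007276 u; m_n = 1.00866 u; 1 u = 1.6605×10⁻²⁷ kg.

6.35e-28 kg

With 19 protons and 22 neutrons (A = 41):
Total constituent mass: 19 × 1.007276 + 22 × 1.00866 = 41.328764 u
The mass defect is 41.328764 − 40.9464 = 0.382364 u.
In SI units: 0.382364 u × 1.6605×10⁻²⁷ kg/u = 6.3492e-28 kg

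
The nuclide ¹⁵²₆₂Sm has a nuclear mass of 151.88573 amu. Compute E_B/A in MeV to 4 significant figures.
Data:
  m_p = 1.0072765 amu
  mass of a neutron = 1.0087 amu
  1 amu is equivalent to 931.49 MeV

With 62 protons and 90 neutrons (A = 152):
Mass of separated nucleons = 62(1.0072765) + 90(1.0087) = 62.4511430 + 90.7830 = 153.2341430 amu
The mass defect is 153.2341430 − 151.88573 = 1.3484130 amu.
Binding energy = Δm·c² = 1.3484130 × 931.49 MeV/amu = 1256.03 MeV
BE/A = 1256.03 MeV / 152 = 8.263 MeV/nucleon

8.263 MeV/nucleon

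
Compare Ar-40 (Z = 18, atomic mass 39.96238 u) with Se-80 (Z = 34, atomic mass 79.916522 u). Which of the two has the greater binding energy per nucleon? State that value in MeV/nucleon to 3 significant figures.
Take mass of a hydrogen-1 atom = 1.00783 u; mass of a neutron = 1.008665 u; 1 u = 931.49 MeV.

Ar-40: Σm = 18(1.00783) + 22(1.008665) = 40.331570 u; Δm = 0.369190 u; E_B = 343.897 MeV; E_B/A = 8.597 MeV
Se-80: Σm = 34(1.00783) + 46(1.008665) = 80.664810 u; Δm = 0.748288 u; E_B = 697.02 MeV; E_B/A = 8.713 MeV
Se-80 has the higher binding energy per nucleon, so it is the more tightly bound nucleus.

Se-80; 8.71 MeV/nucleon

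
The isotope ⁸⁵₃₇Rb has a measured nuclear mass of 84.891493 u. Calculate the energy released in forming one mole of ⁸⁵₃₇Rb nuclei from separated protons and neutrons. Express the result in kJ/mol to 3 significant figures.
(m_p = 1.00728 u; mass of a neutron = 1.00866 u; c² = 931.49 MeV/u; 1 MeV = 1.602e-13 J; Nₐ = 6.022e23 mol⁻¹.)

Mass of separated nucleons = 37(1.00728) + 48(1.00866) = 37.26936 + 48.41568 = 85.68504 u
Δm = 85.68504 − 84.891493 = 0.793547 u
Binding energy = Δm·c² = 0.793547 × 931.49 MeV/u = 739.181 MeV
Per nucleus in joules: 739.181 MeV × 1.602e-13 J/MeV = 1.1842e-10 J
Per mole: 1.1842e-10 J × 6.022e23 mol⁻¹ = 7.1313e+13 J/mol

7.13e+10 kJ/mol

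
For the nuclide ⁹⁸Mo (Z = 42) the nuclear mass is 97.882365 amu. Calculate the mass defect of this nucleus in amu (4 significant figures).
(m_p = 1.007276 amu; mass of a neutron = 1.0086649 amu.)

Σm = 42·m_p + 56·m_n = 42.305592 + 56.4852344 = 98.7908264 amu
Δm = 98.7908264 − 97.882365 = 0.9084614 amu

0.9085 amu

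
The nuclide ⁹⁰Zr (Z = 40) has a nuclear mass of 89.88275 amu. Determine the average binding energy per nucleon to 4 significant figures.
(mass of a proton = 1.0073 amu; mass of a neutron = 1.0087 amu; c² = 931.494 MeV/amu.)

8.738 MeV/nucleon

Total constituent mass: 40 × 1.0073 + 50 × 1.0087 = 90.7270 amu
The mass defect is 90.7270 − 89.88275 = 0.84425 amu.
E_B = 0.84425 × 931.494 = 786.414 MeV
Per nucleon: 786.414 / 90 = 8.738 MeV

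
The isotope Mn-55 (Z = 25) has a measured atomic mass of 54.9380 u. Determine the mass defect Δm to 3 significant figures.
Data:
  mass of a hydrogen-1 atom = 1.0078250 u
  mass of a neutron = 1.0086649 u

0.518 u

Mass of separated nucleons = 25(1.0078250) + 30(1.0086649) = 25.1956250 + 30.2599470 = 55.4555720 u
The mass defect is 55.4555720 − 54.9380 = 0.5175720 u.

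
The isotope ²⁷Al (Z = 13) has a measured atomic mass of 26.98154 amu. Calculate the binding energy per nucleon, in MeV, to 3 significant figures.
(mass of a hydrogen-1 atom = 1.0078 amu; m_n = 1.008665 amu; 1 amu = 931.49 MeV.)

8.32 MeV/nucleon

With 13 protons and 14 neutrons (A = 27):
Total constituent mass: 13 × 1.0078 + 14 × 1.008665 = 27.222710 amu
The mass defect is 27.222710 − 26.98154 = 0.241170 amu.
Binding energy = Δm·c² = 0.241170 × 931.49 MeV/amu = 224.647 MeV
Per nucleon: 224.647 / 27 = 8.320 MeV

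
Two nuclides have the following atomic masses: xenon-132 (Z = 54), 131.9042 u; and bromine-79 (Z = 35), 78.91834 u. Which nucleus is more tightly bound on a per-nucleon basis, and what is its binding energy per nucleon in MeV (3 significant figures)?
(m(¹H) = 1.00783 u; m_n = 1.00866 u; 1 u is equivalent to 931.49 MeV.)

bromine-79; 8.69 MeV/nucleon

xenon-132: Σm = 54(1.00783) + 78(1.00866) = 133.09830 u; Δm = 1.19410 u; E_B = 1112.29 MeV; E_B/A = 8.426 MeV
bromine-79: Σm = 35(1.00783) + 44(1.00866) = 79.65509 u; Δm = 0.73675 u; E_B = 686.28 MeV; E_B/A = 8.687 MeV
bromine-79 has the higher binding energy per nucleon, so it is the more tightly bound nucleus.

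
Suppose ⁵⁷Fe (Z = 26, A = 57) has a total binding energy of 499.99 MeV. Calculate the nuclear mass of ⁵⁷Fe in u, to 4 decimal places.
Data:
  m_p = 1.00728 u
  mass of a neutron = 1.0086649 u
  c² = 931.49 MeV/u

56.9211 u

Mass defect = 499.99 MeV / (931.49 MeV/u) = 0.536764 u
Constituent mass = 26(1.00728) + 31(1.0086649) = 57.4578919 u
Nuclear mass = 57.4578919 − 0.536764 = 56.9211279 u ≈ 56.9211 u (to 4 decimal places)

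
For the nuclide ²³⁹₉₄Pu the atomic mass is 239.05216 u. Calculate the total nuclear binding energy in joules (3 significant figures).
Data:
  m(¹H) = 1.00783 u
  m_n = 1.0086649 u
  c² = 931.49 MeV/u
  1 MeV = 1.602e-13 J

Z = 94, so N = A − Z = 239 − 94 = 145.
Σm = 94·m(¹H) + 145·m_n = 94.73602 + 146.2564105 = 240.9924305 u
Δm = 240.9924305 − 239.05216 = 1.9402705 u
Converting to energy: 1.9402705 u × 931.49 MeV/u = 1807.34 MeV
In joules: 1807.34 MeV × 1.602e-13 J/MeV = 2.8954e-10 J

2.90e-10 J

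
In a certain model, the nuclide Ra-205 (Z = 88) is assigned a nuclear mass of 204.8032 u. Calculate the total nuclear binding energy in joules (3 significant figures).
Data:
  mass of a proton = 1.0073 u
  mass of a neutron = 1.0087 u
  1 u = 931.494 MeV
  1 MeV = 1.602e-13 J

2.77e-10 J

The nucleus contains 88 protons and 205 − 88 = 117 neutrons.
Total constituent mass: 88 × 1.0073 + 117 × 1.0087 = 206.6603 u
The mass defect is 206.6603 − 204.8032 = 1.8571 u.
Converting to energy: 1.8571 u × 931.494 MeV/u = 1729.88 MeV
In joules: 1729.88 MeV × 1.602e-13 J/MeV = 2.7713e-10 J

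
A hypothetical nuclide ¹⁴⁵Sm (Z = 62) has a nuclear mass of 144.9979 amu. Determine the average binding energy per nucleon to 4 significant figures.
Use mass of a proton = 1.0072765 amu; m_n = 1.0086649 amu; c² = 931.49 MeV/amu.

Z = 62, so N = A − Z = 145 − 62 = 83.
Total constituent mass: 62 × 1.0072765 + 83 × 1.0086649 = 146.1703297 amu
Mass defect Δm = 146.1703297 − 144.9979 = 1.1724297 amu
Converting to energy: 1.1724297 amu × 931.49 MeV/amu = 1092.11 MeV
Per nucleon: 1092.11 / 145 = 7.532 MeV

7.532 MeV/nucleon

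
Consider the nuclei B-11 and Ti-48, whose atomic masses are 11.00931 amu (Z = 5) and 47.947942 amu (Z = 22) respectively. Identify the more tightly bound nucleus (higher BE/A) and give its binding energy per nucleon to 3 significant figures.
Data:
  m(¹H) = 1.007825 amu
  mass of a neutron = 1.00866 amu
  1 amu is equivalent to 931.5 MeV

Ti-48; 8.72 MeV/nucleon

B-11: Σm = 5(1.007825) + 6(1.00866) = 11.091085 amu; Δm = 0.081775 amu; E_B = 76.1734 MeV; E_B/A = 6.9249 MeV
Ti-48: Σm = 22(1.007825) + 26(1.00866) = 48.397310 amu; Δm = 0.449368 amu; E_B = 418.59 MeV; E_B/A = 8.721 MeV
Ti-48 has the higher binding energy per nucleon, so it is the more tightly bound nucleus.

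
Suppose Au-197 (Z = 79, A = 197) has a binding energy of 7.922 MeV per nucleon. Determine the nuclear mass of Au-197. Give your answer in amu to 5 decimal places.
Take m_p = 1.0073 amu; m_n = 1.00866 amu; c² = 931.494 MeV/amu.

Total binding energy = 197 × 7.922 = 1560.634 MeV
Mass defect = 1560.634 MeV / (931.494 MeV/amu) = 1.6754096 amu
Constituent mass = 79(1.0073) + 118(1.00866) = 198.59858 amu
Nuclear mass = 198.59858 − 1.6754096 = 196.9231704 amu ≈ 196.92317 amu (to 5 decimal places)

196.92317 amu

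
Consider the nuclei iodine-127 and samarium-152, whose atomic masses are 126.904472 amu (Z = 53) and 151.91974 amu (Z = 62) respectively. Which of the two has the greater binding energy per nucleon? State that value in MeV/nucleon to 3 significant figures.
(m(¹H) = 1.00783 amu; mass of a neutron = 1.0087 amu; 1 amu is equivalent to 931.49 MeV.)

iodine-127; 8.47 MeV/nucleon

iodine-127: Σm = 53(1.00783) + 74(1.0087) = 128.05879 amu; Δm = 1.154318 amu; E_B = 1075.2 MeV; E_B/A = 8.466 MeV
samarium-152: Σm = 62(1.00783) + 90(1.0087) = 153.26846 amu; Δm = 1.34872 amu; E_B = 1256.3 MeV; E_B/A = 8.265 MeV
iodine-127 has the higher binding energy per nucleon, so it is the more tightly bound nucleus.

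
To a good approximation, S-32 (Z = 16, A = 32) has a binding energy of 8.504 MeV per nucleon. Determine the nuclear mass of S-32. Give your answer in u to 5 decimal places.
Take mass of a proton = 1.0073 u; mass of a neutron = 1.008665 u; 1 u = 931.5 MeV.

Total binding energy = 32 × 8.504 = 272.128 MeV
Mass defect = 272.128 MeV / (931.5 MeV/u) = 0.2921396 u
Constituent mass = 16(1.0073) + 16(1.008665) = 32.255440 u
Nuclear mass = 32.255440 − 0.2921396 = 31.9633004 u ≈ 31.96330 u (to 5 decimal places)

31.96330 u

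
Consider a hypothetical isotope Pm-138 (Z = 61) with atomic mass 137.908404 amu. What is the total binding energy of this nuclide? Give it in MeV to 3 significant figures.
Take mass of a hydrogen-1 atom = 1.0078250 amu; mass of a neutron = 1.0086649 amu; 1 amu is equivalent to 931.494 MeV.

With 61 protons and 77 neutrons (A = 138):
Σm = 61·m(¹H) + 77·m_n = 61.4773250 + 77.6671973 = 139.1445223 amu
Mass defect Δm = 139.1445223 − 137.908404 = 1.2361183 amu
E_B = 1.2361183 × 931.494 = 1151.44 MeV

1150 MeV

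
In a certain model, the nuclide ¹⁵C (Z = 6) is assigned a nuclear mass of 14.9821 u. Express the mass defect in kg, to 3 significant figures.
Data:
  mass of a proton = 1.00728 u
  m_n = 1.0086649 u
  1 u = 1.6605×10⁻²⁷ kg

2.32e-28 kg

With 6 protons and 9 neutrons (A = 15):
Mass of separated nucleons = 6(1.00728) + 9(1.0086649) = 6.04368 + 9.0779841 = 15.1216641 u
Δm = 15.1216641 − 14.9821 = 0.1395641 u
In SI units: 0.1395641 u × 1.6605×10⁻²⁷ kg/u = 2.3175e-28 kg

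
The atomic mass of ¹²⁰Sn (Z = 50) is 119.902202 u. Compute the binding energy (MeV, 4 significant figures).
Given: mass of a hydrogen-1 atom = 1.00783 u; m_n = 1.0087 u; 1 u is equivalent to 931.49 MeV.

Total constituent mass: 50 × 1.00783 + 70 × 1.0087 = 121.00050 u
Δm = 121.00050 − 119.902202 = 1.098298 u
E_B = 1.098298 × 931.49 = 1023.05 MeV

1023 MeV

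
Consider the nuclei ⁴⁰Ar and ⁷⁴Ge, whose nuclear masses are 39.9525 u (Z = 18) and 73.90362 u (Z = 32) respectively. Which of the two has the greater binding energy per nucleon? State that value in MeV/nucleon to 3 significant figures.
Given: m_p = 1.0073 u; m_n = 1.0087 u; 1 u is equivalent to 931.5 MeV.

⁴⁰Ar: Σm = 18(1.0073) + 22(1.0087) = 40.3228 u; Δm = 0.3703 u; E_B = 344.93 MeV; E_B/A = 8.623 MeV
⁷⁴Ge: Σm = 32(1.0073) + 42(1.0087) = 74.5990 u; Δm = 0.69538 u; E_B = 647.75 MeV; E_B/A = 8.753 MeV
⁷⁴Ge has the higher binding energy per nucleon, so it is the more tightly bound nucleus.

⁷⁴Ge; 8.75 MeV/nucleon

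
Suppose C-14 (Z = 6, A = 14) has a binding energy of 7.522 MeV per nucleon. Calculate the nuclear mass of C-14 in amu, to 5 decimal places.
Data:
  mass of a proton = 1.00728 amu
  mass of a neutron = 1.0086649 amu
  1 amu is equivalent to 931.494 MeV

Total binding energy = 14 × 7.522 = 105.308 MeV
Mass defect = 105.308 MeV / (931.494 MeV/amu) = 0.1130528 amu
Constituent mass = 6(1.00728) + 8(1.0086649) = 14.1129992 amu
Nuclear mass = 14.1129992 − 0.1130528 = 13.9999464 amu ≈ 13.99995 amu (to 5 decimal places)

13.99995 amu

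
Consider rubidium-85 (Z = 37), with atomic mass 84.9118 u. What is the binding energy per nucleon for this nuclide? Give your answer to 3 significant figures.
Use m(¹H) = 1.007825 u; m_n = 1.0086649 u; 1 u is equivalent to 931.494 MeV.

The nucleus contains 37 protons and 85 − 37 = 48 neutrons.
Total constituent mass: 37 × 1.007825 + 48 × 1.0086649 = 85.7054402 u
Mass defect Δm = 85.7054402 − 84.9118 = 0.7936402 u
Binding energy = Δm·c² = 0.7936402 × 931.494 MeV/u = 739.271 MeV
Per nucleon: 739.271 / 85 = 8.697 MeV

8.70 MeV/nucleon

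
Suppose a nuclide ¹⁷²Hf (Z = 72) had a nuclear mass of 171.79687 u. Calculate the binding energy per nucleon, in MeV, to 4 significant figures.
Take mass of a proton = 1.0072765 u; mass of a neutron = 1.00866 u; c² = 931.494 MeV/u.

Mass of separated nucleons = 72(1.0072765) + 100(1.00866) = 72.5239080 + 100.86600 = 173.3899080 u
Mass defect Δm = 173.3899080 − 171.79687 = 1.5930380 u
Converting to energy: 1.5930380 u × 931.494 MeV/u = 1483.91 MeV
BE/A = 1483.91 MeV / 172 = 8.627 MeV/nucleon

8.627 MeV/nucleon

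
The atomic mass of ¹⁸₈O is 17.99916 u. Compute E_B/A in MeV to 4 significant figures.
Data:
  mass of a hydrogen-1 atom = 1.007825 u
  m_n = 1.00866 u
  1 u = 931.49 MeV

The nucleus contains 8 protons and 18 − 8 = 10 neutrons.
Mass of separated nucleons = 8(1.007825) + 10(1.00866) = 8.062600 + 10.08660 = 18.149200 u
Mass defect Δm = 18.149200 − 17.99916 = 0.150040 u
Binding energy = Δm·c² = 0.150040 × 931.49 MeV/u = 139.7608 MeV
Dividing by A = 18 gives 7.764 MeV per nucleon.

7.764 MeV/nucleon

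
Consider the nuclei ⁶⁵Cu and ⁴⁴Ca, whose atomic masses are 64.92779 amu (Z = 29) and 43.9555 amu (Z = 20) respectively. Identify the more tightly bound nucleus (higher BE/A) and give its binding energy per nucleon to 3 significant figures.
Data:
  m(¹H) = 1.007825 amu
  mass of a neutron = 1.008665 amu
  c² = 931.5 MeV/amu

⁶⁵Cu: Σm = 29(1.007825) + 36(1.008665) = 65.538865 amu; Δm = 0.611075 amu; E_B = 569.22 MeV; E_B/A = 8.757 MeV
⁴⁴Ca: Σm = 20(1.007825) + 24(1.008665) = 44.364460 amu; Δm = 0.408960 amu; E_B = 380.95 MeV; E_B/A = 8.658 MeV
⁶⁵Cu has the higher binding energy per nucleon, so it is the more tightly bound nucleus.

⁶⁵Cu; 8.76 MeV/nucleon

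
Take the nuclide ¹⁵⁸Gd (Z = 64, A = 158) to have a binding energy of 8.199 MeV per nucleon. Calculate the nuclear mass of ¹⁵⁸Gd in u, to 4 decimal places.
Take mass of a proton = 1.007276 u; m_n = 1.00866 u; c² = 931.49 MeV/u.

157.8890 u

Total binding energy = 158 × 8.199 = 1295.442 MeV
Mass defect = 1295.442 MeV / (931.49 MeV/u) = 1.390720 u
Constituent mass = 64(1.007276) + 94(1.00866) = 159.279704 u
Nuclear mass = 159.279704 − 1.390720 = 157.888984 u ≈ 157.8890 u (to 4 decimal places)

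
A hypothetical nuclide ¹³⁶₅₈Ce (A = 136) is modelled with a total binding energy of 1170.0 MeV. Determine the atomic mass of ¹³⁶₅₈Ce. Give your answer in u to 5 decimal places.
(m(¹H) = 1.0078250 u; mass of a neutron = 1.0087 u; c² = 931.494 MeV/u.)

Mass defect = 1170.0 MeV / (931.494 MeV/u) = 1.2560467 u
Constituent mass = 58(1.0078250) + 78(1.0087) = 137.1324500 u
Atomic mass = 137.1324500 − 1.2560467 = 135.8764033 u ≈ 135.87640 u (to 5 decimal places)

135.87640 u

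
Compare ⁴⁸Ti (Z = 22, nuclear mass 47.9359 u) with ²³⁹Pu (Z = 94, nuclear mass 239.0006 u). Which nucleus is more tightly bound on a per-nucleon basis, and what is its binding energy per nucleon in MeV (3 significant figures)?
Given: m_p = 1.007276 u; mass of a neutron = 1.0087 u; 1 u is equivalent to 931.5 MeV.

⁴⁸Ti; 8.74 MeV/nucleon

⁴⁸Ti: Σm = 22(1.007276) + 26(1.0087) = 48.386272 u; Δm = 0.450372 u; E_B = 419.52 MeV; E_B/A = 8.740 MeV
²³⁹Pu: Σm = 94(1.007276) + 145(1.0087) = 240.945444 u; Δm = 1.944844 u; E_B = 1811.6 MeV; E_B/A = 7.580 MeV
⁴⁸Ti has the higher binding energy per nucleon, so it is the more tightly bound nucleus.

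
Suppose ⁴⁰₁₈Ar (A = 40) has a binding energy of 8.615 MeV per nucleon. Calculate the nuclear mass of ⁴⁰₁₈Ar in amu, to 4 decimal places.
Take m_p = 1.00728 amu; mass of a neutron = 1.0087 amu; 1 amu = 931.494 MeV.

39.9525 amu

Total binding energy = 40 × 8.615 = 344.600 MeV
Mass defect = 344.600 MeV / (931.494 MeV/amu) = 0.369943 amu
Constituent mass = 18(1.00728) + 22(1.0087) = 40.32244 amu
Nuclear mass = 40.32244 − 0.369943 = 39.952497 amu ≈ 39.9525 amu (to 4 decimal places)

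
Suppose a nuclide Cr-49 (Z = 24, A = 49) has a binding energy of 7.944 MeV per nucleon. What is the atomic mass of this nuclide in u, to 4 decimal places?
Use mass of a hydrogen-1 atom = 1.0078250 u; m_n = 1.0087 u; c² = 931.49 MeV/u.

48.9874 u

Total binding energy = 49 × 7.944 = 389.256 MeV
Mass defect = 389.256 MeV / (931.49 MeV/u) = 0.417885 u
Constituent mass = 24(1.0078250) + 25(1.0087) = 49.4053000 u
Atomic mass = 49.4053000 − 0.417885 = 48.9874150 u ≈ 48.9874 u (to 4 decimal places)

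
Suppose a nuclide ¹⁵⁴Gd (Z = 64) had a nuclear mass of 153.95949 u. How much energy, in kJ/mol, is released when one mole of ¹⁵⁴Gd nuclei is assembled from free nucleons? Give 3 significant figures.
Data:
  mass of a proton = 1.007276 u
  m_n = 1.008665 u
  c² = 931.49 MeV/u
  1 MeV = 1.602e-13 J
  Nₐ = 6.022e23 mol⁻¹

1.16e+11 kJ/mol

With 64 protons and 90 neutrons (A = 154):
Σm = 64·m_p + 90·m_n = 64.465664 + 90.779850 = 155.245514 u
Δm = 155.245514 − 153.95949 = 1.286024 u
Converting to energy: 1.286024 u × 931.49 MeV/u = 1197.92 MeV
Per nucleus in joules: 1197.92 MeV × 1.602e-13 J/MeV = 1.9191e-10 J
Per mole: 1.9191e-10 J × 6.022e23 mol⁻¹ = 1.1557e+14 J/mol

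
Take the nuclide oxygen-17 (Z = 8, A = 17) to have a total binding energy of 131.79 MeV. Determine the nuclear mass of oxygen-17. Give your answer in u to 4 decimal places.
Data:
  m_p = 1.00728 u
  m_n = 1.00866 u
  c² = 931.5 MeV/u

16.9947 u

Mass defect = 131.79 MeV / (931.5 MeV/u) = 0.141481 u
Constituent mass = 8(1.00728) + 9(1.00866) = 17.13618 u
Nuclear mass = 17.13618 − 0.141481 = 16.994699 u ≈ 16.9947 u (to 4 decimal places)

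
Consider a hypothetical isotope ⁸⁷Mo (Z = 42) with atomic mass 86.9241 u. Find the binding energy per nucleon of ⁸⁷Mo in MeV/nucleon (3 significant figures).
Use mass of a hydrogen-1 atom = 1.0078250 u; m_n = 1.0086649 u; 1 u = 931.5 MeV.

8.51 MeV/nucleon

The nucleus contains 42 protons and 87 − 42 = 45 neutrons.
Total constituent mass: 42 × 1.0078250 + 45 × 1.0086649 = 87.7185705 u
Mass defect Δm = 87.7185705 − 86.9241 = 0.7944705 u
Converting to energy: 0.7944705 u × 931.5 MeV/u = 740.049 MeV
BE/A = 740.049 MeV / 87 = 8.506 MeV/nucleon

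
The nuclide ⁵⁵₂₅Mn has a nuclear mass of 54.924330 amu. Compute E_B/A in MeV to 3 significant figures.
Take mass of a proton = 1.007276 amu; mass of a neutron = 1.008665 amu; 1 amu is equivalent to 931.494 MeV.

With 25 protons and 30 neutrons (A = 55):
Σm = 25·m_p + 30·m_n = 25.181900 + 30.259950 = 55.441850 amu
The mass defect is 55.441850 − 54.924330 = 0.517520 amu.
E_B = 0.517520 × 931.494 = 482.067 MeV
Per nucleon: 482.067 / 55 = 8.7649 MeV

8.76 MeV/nucleon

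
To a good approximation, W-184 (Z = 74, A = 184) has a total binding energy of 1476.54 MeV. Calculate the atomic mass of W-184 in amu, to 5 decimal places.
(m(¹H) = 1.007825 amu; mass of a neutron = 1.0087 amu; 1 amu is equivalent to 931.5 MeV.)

Mass defect = 1476.54 MeV / (931.5 MeV/amu) = 1.5851208 amu
Constituent mass = 74(1.007825) + 110(1.0087) = 185.536050 amu
Atomic mass = 185.536050 − 1.5851208 = 183.9509292 amu ≈ 183.95093 amu (to 5 decimal places)

183.95093 amu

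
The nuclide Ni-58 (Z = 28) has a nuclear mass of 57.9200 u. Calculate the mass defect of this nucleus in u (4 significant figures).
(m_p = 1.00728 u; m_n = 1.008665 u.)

0.5438 u

With 28 protons and 30 neutrons (A = 58):
Total constituent mass: 28 × 1.00728 + 30 × 1.008665 = 58.463790 u
Δm = 58.463790 − 57.9200 = 0.543790 u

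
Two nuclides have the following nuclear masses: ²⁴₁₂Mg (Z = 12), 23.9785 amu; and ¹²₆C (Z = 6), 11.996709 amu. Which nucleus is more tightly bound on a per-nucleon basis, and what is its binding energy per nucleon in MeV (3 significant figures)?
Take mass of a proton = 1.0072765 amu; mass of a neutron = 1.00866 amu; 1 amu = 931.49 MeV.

²⁴₁₂Mg; 8.26 MeV/nucleon

²⁴₁₂Mg: Σm = 12(1.0072765) + 12(1.00866) = 24.1912380 amu; Δm = 0.2127380 amu; E_B = 198.16 MeV; E_B/A = 8.257 MeV
¹²₆C: Σm = 6(1.0072765) + 6(1.00866) = 12.0956190 amu; Δm = 0.0989100 amu; E_B = 92.134 MeV; E_B/A = 7.678 MeV
²⁴₁₂Mg has the higher binding energy per nucleon, so it is the more tightly bound nucleus.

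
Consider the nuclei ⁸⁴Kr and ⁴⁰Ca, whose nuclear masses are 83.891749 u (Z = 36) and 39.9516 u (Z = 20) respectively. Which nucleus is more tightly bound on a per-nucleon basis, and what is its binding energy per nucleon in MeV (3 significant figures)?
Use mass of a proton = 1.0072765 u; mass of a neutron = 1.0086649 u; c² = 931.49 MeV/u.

⁸⁴Kr: Σm = 36(1.0072765) + 48(1.0086649) = 84.6778692 u; Δm = 0.7861202 u; E_B = 732.26 MeV; E_B/A = 8.717 MeV
⁴⁰Ca: Σm = 20(1.0072765) + 20(1.0086649) = 40.3188280 u; Δm = 0.3672280 u; E_B = 342.07 MeV; E_B/A = 8.552 MeV
⁸⁴Kr has the higher binding energy per nucleon, so it is the more tightly bound nucleus.

⁸⁴Kr; 8.72 MeV/nucleon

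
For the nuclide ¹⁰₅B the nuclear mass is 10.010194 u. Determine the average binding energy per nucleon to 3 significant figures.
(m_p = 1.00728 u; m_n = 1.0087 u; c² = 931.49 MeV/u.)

Σm = 5·m_p + 5·m_n = 5.03640 + 5.0435 = 10.07990 u
The mass defect is 10.07990 − 10.010194 = 0.069706 u.
Binding energy = Δm·c² = 0.069706 × 931.49 MeV/u = 64.9304 MeV
BE/A = 64.9304 MeV / 10 = 6.493 MeV/nucleon

6.49 MeV/nucleon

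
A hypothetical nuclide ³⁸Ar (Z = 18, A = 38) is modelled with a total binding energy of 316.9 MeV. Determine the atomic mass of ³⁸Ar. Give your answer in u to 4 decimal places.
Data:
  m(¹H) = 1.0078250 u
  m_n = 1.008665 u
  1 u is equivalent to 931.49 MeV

Mass defect = 316.9 MeV / (931.49 MeV/u) = 0.340208 u
Constituent mass = 18(1.0078250) + 20(1.008665) = 38.3141500 u
Atomic mass = 38.3141500 − 0.340208 = 37.9739420 u ≈ 37.9739 u (to 4 decimal places)

37.9739 u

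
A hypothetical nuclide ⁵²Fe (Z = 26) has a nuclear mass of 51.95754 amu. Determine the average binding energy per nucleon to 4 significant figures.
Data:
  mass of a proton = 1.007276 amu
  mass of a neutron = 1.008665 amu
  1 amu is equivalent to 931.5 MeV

8.185 MeV/nucleon

Σm = 26·m_p + 26·m_n = 26.189176 + 26.225290 = 52.414466 amu
The mass defect is 52.414466 − 51.95754 = 0.456926 amu.
Converting to energy: 0.456926 amu × 931.5 MeV/amu = 425.627 MeV
Per nucleon: 425.627 / 52 = 8.185 MeV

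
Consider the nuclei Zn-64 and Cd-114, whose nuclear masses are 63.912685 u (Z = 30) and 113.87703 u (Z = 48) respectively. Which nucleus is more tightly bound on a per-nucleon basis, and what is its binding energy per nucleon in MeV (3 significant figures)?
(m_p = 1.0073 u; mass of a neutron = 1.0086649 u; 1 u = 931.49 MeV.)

Zn-64: Σm = 30(1.0073) + 34(1.0086649) = 64.5136066 u; Δm = 0.6009216 u; E_B = 559.75 MeV; E_B/A = 8.746 MeV
Cd-114: Σm = 48(1.0073) + 66(1.0086649) = 114.9222834 u; Δm = 1.0452534 u; E_B = 973.64 MeV; E_B/A = 8.541 MeV
Zn-64 has the higher binding energy per nucleon, so it is the more tightly bound nucleus.

Zn-64; 8.75 MeV/nucleon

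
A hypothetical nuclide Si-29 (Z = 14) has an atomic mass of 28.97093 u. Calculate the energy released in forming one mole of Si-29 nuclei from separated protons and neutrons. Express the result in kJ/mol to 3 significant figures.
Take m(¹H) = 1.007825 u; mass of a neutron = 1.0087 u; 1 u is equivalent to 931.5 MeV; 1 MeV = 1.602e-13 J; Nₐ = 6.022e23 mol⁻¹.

2.42e+10 kJ/mol

Total constituent mass: 14 × 1.007825 + 15 × 1.0087 = 29.240050 u
Δm = 29.240050 − 28.97093 = 0.269120 u
Converting to energy: 0.269120 u × 931.5 MeV/u = 250.685 MeV
Per nucleus in joules: 250.685 MeV × 1.602e-13 J/MeV = 4.0160e-11 J
Per mole: 4.0160e-11 J × 6.022e23 mol⁻¹ = 2.4184e+13 J/mol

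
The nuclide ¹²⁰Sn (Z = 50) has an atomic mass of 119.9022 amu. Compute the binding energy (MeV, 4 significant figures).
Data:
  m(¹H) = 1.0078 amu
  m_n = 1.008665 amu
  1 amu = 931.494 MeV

1019 MeV

Z = 50, so N = A − Z = 120 − 50 = 70.
Total constituent mass: 50 × 1.0078 + 70 × 1.008665 = 120.996550 amu
Δm = 120.996550 − 119.9022 = 1.094350 amu
Binding energy = Δm·c² = 1.094350 × 931.494 MeV/amu = 1019.38 MeV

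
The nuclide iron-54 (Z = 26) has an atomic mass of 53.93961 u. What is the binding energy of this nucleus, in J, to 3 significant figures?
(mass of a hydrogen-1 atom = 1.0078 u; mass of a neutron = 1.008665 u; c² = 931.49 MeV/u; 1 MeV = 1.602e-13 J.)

Σm = 26·m(¹H) + 28·m_n = 26.2028 + 28.242620 = 54.445420 u
Δm = 54.445420 − 53.93961 = 0.505810 u
E_B = 0.505810 × 931.49 = 471.157 MeV
In joules: 471.157 MeV × 1.602e-13 J/MeV = 7.5479e-11 J

7.55e-11 J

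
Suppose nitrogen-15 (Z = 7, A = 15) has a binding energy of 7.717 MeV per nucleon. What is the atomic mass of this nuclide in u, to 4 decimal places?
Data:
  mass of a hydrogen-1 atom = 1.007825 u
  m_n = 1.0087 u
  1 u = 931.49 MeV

15.0001 u

Total binding energy = 15 × 7.717 = 115.755 MeV
Mass defect = 115.755 MeV / (931.49 MeV/u) = 0.124269 u
Constituent mass = 7(1.007825) + 8(1.0087) = 15.124375 u
Atomic mass = 15.124375 − 0.124269 = 15.000106 u ≈ 15.0001 u (to 4 decimal places)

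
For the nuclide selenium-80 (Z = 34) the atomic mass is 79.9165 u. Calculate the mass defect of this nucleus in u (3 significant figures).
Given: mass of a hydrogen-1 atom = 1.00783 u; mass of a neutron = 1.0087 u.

The nucleus contains 34 protons and 80 − 34 = 46 neutrons.
Σm = 34·m(¹H) + 46·m_n = 34.26622 + 46.4002 = 80.66642 u
The mass defect is 80.66642 − 79.9165 = 0.74992 u.

0.750 u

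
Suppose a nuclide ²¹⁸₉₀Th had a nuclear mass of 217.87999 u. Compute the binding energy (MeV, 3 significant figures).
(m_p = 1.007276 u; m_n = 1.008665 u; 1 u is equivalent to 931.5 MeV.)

1750 MeV

Mass of separated nucleons = 90(1.007276) + 128(1.008665) = 90.654840 + 129.109120 = 219.763960 u
Δm = 219.763960 − 217.87999 = 1.883970 u
E_B = 1.883970 × 931.5 = 1754.92 MeV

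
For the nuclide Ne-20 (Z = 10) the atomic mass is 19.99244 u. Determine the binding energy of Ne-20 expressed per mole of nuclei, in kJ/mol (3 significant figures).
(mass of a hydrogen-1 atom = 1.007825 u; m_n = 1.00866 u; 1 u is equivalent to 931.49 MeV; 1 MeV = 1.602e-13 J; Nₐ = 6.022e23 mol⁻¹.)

With 10 protons and 10 neutrons (A = 20):
Σm = 10·m(¹H) + 10·m_n = 10.078250 + 10.08660 = 20.164850 u
Mass defect Δm = 20.164850 − 19.99244 = 0.172410 u
Binding energy = Δm·c² = 0.172410 × 931.49 MeV/u = 160.598 MeV
Per nucleus in joules: 160.598 MeV × 1.602e-13 J/MeV = 2.5728e-11 J
Per mole: 2.5728e-11 J × 6.022e23 mol⁻¹ = 1.5493e+13 J/mol

1.55e+10 kJ/mol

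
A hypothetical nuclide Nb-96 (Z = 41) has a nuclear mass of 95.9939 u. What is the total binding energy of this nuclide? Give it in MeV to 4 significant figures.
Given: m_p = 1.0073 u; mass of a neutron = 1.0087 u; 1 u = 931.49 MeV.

730.2 MeV

With 41 protons and 55 neutrons (A = 96):
Mass of separated nucleons = 41(1.0073) + 55(1.0087) = 41.2993 + 55.4785 = 96.7778 u
The mass defect is 96.7778 − 95.9939 = 0.7839 u.
Binding energy = Δm·c² = 0.7839 × 931.49 MeV/u = 730.195 MeV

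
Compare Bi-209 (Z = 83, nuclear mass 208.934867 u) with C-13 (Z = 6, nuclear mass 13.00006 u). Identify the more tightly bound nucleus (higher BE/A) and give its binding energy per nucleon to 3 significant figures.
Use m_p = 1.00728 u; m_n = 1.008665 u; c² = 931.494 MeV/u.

Bi-209; 7.85 MeV/nucleon

Bi-209: Σm = 83(1.00728) + 126(1.008665) = 210.696030 u; Δm = 1.761163 u; E_B = 1640.5 MeV; E_B/A = 7.849 MeV
C-13: Σm = 6(1.00728) + 7(1.008665) = 13.104335 u; Δm = 0.104275 u; E_B = 97.132 MeV; E_B/A = 7.472 MeV
Bi-209 has the higher binding energy per nucleon, so it is the more tightly bound nucleus.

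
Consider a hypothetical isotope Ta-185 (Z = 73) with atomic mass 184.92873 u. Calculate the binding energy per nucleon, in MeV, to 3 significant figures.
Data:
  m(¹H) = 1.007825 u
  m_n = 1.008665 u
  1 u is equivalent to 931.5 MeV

With 73 protons and 112 neutrons (A = 185):
Mass of separated nucleons = 73(1.007825) + 112(1.008665) = 73.571225 + 112.970480 = 186.541705 u
Δm = 186.541705 − 184.92873 = 1.612975 u
Binding energy = Δm·c² = 1.612975 × 931.5 MeV/u = 1502.49 MeV
BE/A = 1502.49 MeV / 185 = 8.122 MeV/nucleon

8.12 MeV/nucleon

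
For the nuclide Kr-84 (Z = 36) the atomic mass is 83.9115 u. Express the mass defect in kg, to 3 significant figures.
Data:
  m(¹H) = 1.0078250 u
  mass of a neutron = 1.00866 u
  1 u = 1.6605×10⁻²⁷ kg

1.30e-27 kg

The nucleus contains 36 protons and 84 − 36 = 48 neutrons.
Σm = 36·m(¹H) + 48·m_n = 36.2817000 + 48.41568 = 84.6973800 u
Δm = 84.6973800 − 83.9115 = 0.7858800 u
In SI units: 0.7858800 u × 1.6605×10⁻²⁷ kg/u = 1.30495e-27 kg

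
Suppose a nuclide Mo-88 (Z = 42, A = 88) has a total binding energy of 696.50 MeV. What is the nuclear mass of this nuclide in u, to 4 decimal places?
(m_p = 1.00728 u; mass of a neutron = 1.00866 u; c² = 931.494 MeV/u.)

87.9564 u

Mass defect = 696.50 MeV / (931.494 MeV/u) = 0.747724 u
Constituent mass = 42(1.00728) + 46(1.00866) = 88.70412 u
Nuclear mass = 88.70412 − 0.747724 = 87.956396 u ≈ 87.9564 u (to 4 decimal places)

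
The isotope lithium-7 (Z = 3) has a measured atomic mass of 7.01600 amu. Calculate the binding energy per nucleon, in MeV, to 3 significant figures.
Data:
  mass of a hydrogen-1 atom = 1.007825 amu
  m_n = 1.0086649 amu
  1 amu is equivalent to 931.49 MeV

5.61 MeV/nucleon

The nucleus contains 3 protons and 7 − 3 = 4 neutrons.
Σm = 3·m(¹H) + 4·m_n = 3.023475 + 4.0346596 = 7.0581346 amu
Mass defect Δm = 7.0581346 − 7.01600 = 0.0421346 amu
E_B = 0.0421346 × 931.49 = 39.2480 MeV
BE/A = 39.2480 MeV / 7 = 5.607 MeV/nucleon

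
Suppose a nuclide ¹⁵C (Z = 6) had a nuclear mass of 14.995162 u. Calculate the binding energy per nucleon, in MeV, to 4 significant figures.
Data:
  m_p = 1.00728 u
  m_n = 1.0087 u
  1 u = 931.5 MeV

7.875 MeV/nucleon

Σm = 6·m_p + 9·m_n = 6.04368 + 9.0783 = 15.12198 u
Δm = 15.12198 − 14.995162 = 0.126818 u
Converting to energy: 0.126818 u × 931.5 MeV/u = 118.131 MeV
BE/A = 118.131 MeV / 15 = 7.875 MeV/nucleon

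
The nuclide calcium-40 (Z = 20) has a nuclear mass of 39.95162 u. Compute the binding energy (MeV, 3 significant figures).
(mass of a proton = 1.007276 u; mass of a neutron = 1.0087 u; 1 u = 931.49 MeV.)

343 MeV

Total constituent mass: 20 × 1.007276 + 20 × 1.0087 = 40.319520 u
Mass defect Δm = 40.319520 − 39.95162 = 0.367900 u
Binding energy = Δm·c² = 0.367900 × 931.49 MeV/u = 342.695 MeV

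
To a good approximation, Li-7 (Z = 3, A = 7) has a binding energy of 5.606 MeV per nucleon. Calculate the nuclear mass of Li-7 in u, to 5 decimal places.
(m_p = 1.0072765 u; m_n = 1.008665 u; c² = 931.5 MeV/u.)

7.01436 u

Total binding energy = 7 × 5.606 = 39.242 MeV
Mass defect = 39.242 MeV / (931.5 MeV/u) = 0.0421278 u
Constituent mass = 3(1.0072765) + 4(1.008665) = 7.0564895 u
Nuclear mass = 7.0564895 − 0.0421278 = 7.0143617 u ≈ 7.01436 u (to 5 decimal places)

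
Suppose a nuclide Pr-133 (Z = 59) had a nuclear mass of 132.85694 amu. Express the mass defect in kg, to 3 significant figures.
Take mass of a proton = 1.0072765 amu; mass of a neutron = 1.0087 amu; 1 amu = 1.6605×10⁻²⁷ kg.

2.02e-27 kg

The nucleus contains 59 protons and 133 − 59 = 74 neutrons.
Total constituent mass: 59 × 1.0072765 + 74 × 1.0087 = 134.0731135 amu
The mass defect is 134.0731135 − 132.85694 = 1.2161735 amu.
In SI units: 1.2161735 amu × 1.6605×10⁻²⁷ kg/amu = 2.0195e-27 kg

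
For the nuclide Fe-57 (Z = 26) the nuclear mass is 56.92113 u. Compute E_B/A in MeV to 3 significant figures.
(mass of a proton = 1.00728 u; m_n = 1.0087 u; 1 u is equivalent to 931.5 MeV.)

8.79 MeV/nucleon

With 26 protons and 31 neutrons (A = 57):
Σm = 26·m_p + 31·m_n = 26.18928 + 31.2697 = 57.45898 u
Mass defect Δm = 57.45898 − 56.92113 = 0.53785 u
E_B = 0.53785 × 931.5 = 501.007 MeV
BE/A = 501.007 MeV / 57 = 8.790 MeV/nucleon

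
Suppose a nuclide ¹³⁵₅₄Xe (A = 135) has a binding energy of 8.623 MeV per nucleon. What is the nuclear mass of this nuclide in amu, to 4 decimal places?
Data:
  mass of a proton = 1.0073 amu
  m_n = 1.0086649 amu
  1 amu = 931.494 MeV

134.8463 amu

Total binding energy = 135 × 8.623 = 1164.105 MeV
Mass defect = 1164.105 MeV / (931.494 MeV/amu) = 1.249718 amu
Constituent mass = 54(1.0073) + 81(1.0086649) = 136.0960569 amu
Nuclear mass = 136.0960569 − 1.249718 = 134.8463389 amu ≈ 134.8463 amu (to 4 decimal places)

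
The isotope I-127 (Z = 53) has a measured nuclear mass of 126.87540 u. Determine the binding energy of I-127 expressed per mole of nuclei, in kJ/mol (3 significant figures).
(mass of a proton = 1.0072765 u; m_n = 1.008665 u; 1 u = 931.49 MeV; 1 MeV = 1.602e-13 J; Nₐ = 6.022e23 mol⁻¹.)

1.03e+11 kJ/mol

Σm = 53·m_p + 74·m_n = 53.3856545 + 74.641210 = 128.0268645 u
Δm = 128.0268645 − 126.87540 = 1.1514645 u
E_B = 1.1514645 × 931.49 = 1072.58 MeV
Per nucleus in joules: 1072.58 MeV × 1.602e-13 J/MeV = 1.7183e-10 J
Per mole: 1.7183e-10 J × 6.022e23 mol⁻¹ = 1.0348e+14 J/mol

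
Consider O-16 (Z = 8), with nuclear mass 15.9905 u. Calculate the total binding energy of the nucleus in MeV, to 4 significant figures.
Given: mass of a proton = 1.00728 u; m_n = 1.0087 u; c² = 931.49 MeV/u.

127.9 MeV

Mass of separated nucleons = 8(1.00728) + 8(1.0087) = 8.05824 + 8.0696 = 16.12784 u
Δm = 16.12784 − 15.9905 = 0.13734 u
E_B = 0.13734 × 931.49 = 127.931 MeV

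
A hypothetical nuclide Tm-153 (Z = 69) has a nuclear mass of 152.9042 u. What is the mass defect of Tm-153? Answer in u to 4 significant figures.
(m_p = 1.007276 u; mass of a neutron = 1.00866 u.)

With 69 protons and 84 neutrons (A = 153):
Mass of separated nucleons = 69(1.007276) + 84(1.00866) = 69.502044 + 84.72744 = 154.229484 u
Mass defect Δm = 154.229484 − 152.9042 = 1.325284 u

1.325 u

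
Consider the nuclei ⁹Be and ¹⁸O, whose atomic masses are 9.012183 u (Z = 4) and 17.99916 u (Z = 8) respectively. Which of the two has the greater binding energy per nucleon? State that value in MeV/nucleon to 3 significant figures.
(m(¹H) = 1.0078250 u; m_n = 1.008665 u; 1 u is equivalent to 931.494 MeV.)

¹⁸O; 7.77 MeV/nucleon

⁹Be: Σm = 4(1.0078250) + 5(1.008665) = 9.0746250 u; Δm = 0.0624420 u; E_B = 58.164 MeV; E_B/A = 6.463 MeV
¹⁸O: Σm = 8(1.0078250) + 10(1.008665) = 18.1492500 u; Δm = 0.1500900 u; E_B = 139.81 MeV; E_B/A = 7.767 MeV
¹⁸O has the higher binding energy per nucleon, so it is the more tightly bound nucleus.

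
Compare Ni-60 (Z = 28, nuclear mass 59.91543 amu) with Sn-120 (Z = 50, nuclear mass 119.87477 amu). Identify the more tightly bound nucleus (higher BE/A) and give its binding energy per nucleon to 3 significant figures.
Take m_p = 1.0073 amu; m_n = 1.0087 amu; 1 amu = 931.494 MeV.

Ni-60: Σm = 28(1.0073) + 32(1.0087) = 60.4828 amu; Δm = 0.56737 amu; E_B = 528.50 MeV; E_B/A = 8.808 MeV
Sn-120: Σm = 50(1.0073) + 70(1.0087) = 120.9740 amu; Δm = 1.09923 amu; E_B = 1023.9 MeV; E_B/A = 8.533 MeV
Ni-60 has the higher binding energy per nucleon, so it is the more tightly bound nucleus.

Ni-60; 8.81 MeV/nucleon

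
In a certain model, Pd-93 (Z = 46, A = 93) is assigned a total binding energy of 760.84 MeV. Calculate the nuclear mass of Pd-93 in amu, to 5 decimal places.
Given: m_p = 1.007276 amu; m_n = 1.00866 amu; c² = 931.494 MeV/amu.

92.92492 amu

Mass defect = 760.84 MeV / (931.494 MeV/amu) = 0.8167954 amu
Constituent mass = 46(1.007276) + 47(1.00866) = 93.741716 amu
Nuclear mass = 93.741716 − 0.8167954 = 92.9249206 amu ≈ 92.92492 amu (to 5 decimal places)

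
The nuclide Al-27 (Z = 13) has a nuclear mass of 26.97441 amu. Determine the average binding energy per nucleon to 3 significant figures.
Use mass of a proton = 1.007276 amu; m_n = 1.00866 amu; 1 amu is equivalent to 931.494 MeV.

The nucleus contains 13 protons and 27 − 13 = 14 neutrons.
Mass of separated nucleons = 13(1.007276) + 14(1.00866) = 13.094588 + 14.12124 = 27.215828 amu
Δm = 27.215828 − 26.97441 = 0.241418 amu
E_B = 0.241418 × 931.494 = 224.879 MeV
Dividing by A = 27 gives 8.329 MeV per nucleon.

8.33 MeV/nucleon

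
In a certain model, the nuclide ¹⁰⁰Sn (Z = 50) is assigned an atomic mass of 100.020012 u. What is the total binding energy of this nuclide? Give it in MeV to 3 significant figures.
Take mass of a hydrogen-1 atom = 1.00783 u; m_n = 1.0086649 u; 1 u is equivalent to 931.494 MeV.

The nucleus contains 50 protons and 100 − 50 = 50 neutrons.
Mass of separated nucleons = 50(1.00783) + 50(1.0086649) = 50.39150 + 50.4332450 = 100.8247450 u
Δm = 100.8247450 − 100.020012 = 0.8047330 u
Binding energy = Δm·c² = 0.8047330 × 931.494 MeV/u = 749.604 MeV

750 MeV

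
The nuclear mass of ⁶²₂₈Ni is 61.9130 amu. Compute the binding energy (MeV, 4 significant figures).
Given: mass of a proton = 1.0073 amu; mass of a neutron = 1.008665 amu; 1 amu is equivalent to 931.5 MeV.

Z = 28, so N = A − Z = 62 − 28 = 34.
Mass of separated nucleons = 28(1.0073) + 34(1.008665) = 28.2044 + 34.294610 = 62.499010 amu
Δm = 62.499010 − 61.9130 = 0.586010 amu
Converting to energy: 0.586010 amu × 931.5 MeV/amu = 545.868 MeV

545.9 MeV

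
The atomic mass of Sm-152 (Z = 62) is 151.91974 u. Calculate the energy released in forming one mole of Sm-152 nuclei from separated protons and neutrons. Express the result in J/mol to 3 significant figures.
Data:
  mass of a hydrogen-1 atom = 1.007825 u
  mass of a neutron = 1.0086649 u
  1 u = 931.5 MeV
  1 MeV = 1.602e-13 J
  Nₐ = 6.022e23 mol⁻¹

1.21e+14 J/mol

The nucleus contains 62 protons and 152 − 62 = 90 neutrons.
Σm = 62·m(¹H) + 90·m_n = 62.485150 + 90.7798410 = 153.2649910 u
Mass defect Δm = 153.2649910 − 151.91974 = 1.3452510 u
Converting to energy: 1.3452510 u × 931.5 MeV/u = 1253.10 MeV
Per nucleus in joules: 1253.10 MeV × 1.602e-13 J/MeV = 2.0075e-10 J
Per mole: 2.0075e-10 J × 6.022e23 mol⁻¹ = 1.2089e+14 J/mol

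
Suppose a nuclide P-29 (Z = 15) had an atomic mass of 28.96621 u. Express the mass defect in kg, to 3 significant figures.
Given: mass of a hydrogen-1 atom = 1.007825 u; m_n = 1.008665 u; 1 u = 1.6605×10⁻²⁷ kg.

Mass of separated nucleons = 15(1.007825) + 14(1.008665) = 15.117375 + 14.121310 = 29.238685 u
Mass defect Δm = 29.238685 − 28.96621 = 0.272475 u
In SI units: 0.272475 u × 1.6605×10⁻²⁷ kg/u = 4.5244e-28 kg

4.52e-28 kg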